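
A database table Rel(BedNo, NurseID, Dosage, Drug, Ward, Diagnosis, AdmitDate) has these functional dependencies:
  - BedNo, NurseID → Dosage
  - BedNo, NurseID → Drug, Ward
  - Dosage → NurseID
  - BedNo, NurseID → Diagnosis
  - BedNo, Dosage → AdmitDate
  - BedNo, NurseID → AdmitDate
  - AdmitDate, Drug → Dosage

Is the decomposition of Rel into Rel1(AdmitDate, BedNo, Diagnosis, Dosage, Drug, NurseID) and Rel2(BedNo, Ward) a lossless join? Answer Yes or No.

Rel1 ∩ Rel2 = {BedNo}; its closure under F is {BedNo}.
Rel1 ⊄ {BedNo} and Rel2 ⊄ {BedNo}, so the split is lossy.

No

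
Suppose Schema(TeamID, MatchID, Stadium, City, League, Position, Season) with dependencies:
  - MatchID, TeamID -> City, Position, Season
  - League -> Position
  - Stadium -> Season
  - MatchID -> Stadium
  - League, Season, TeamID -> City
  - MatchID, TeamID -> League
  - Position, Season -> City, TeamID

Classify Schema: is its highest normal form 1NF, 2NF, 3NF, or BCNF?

1NF

Candidate keys: {League, MatchID}, {MatchID, Position}, {MatchID, TeamID}. Prime attributes: {League, MatchID, Position, TeamID}.
For League -> Position we have {League}⁺ = {League, Position}; {League} is not a superkey, so BCNF fails.
Stadium -> Season has non-prime {Season} on the right and a non-superkey on the left, so 3NF fails.
{MatchID} is a proper subset of the key {League, MatchID}, and {MatchID}⁺ contains the non-prime attributes {Season, Stadium} — a partial dependency, so 2NF is violated.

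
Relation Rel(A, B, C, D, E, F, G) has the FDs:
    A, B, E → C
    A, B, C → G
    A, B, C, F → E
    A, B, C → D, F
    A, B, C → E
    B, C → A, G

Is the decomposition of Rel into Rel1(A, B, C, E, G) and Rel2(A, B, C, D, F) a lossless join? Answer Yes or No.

Common attributes: {A, B, C}; their closure is {A, B, C, D, E, F, G}.
This includes all of Rel1, so the common attributes are a superkey of Rel1 — the join is lossless.

Yes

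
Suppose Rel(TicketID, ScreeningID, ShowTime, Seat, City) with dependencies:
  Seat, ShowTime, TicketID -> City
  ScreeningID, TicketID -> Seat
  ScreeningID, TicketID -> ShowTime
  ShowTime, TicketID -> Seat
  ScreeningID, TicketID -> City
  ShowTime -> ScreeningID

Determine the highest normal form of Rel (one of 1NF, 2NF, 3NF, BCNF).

3NF

Candidate keys: {ScreeningID, TicketID}, {ShowTime, TicketID}. Prime attributes: {ScreeningID, ShowTime, TicketID}.
For ShowTime -> ScreeningID we have {ShowTime}⁺ = {ScreeningID, ShowTime}; {ShowTime} is not a superkey, so BCNF fails.
Its right-hand attributes {ScreeningID} are all prime, as are those of every other non-superkey FD — the relation is in 3NF.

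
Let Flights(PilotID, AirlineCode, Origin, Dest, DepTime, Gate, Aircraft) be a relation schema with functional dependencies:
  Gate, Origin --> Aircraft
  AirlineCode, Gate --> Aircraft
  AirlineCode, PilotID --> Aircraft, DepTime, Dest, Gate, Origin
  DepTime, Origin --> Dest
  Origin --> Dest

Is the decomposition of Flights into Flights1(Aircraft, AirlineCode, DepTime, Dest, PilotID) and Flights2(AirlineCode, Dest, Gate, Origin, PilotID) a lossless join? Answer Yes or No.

Yes

Common attributes: {AirlineCode, Dest, PilotID}; their closure is {Aircraft, AirlineCode, DepTime, Dest, Gate, Origin, PilotID}.
Flights1 is contained in that closure, so Flights1 ∩ Flights2 --> Flights1 holds and the join is lossless.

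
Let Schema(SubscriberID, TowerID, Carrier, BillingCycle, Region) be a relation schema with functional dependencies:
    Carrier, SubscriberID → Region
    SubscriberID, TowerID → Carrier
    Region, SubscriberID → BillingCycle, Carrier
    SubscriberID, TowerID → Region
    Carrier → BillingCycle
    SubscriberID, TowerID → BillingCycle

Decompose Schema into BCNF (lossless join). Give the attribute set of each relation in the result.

Candidate key of the original relation: {SubscriberID, TowerID}.
Within {BillingCycle, Carrier, Region, SubscriberID, TowerID}: {Carrier, SubscriberID}⁺ ∩ {BillingCycle, Carrier, Region, SubscriberID, TowerID} = {BillingCycle, Carrier, Region, SubscriberID}, not the whole set, so Carrier, SubscriberID → BillingCycle, Region violates BCNF; decompose into {BillingCycle, Carrier, Region, SubscriberID} and {Carrier, SubscriberID, TowerID}.
Within {BillingCycle, Carrier, Region, SubscriberID}: {Carrier}⁺ ∩ {BillingCycle, Carrier, Region, SubscriberID} = {BillingCycle, Carrier}, not the whole set, so Carrier → BillingCycle violates BCNF; decompose into {BillingCycle, Carrier} and {Carrier, Region, SubscriberID}.
{BillingCycle, Carrier} is in BCNF.
{Carrier, Region, SubscriberID} is in BCNF.
{Carrier, SubscriberID, TowerID} is in BCNF.

{BillingCycle, Carrier}; {Carrier, Region, SubscriberID}; {Carrier, SubscriberID, TowerID}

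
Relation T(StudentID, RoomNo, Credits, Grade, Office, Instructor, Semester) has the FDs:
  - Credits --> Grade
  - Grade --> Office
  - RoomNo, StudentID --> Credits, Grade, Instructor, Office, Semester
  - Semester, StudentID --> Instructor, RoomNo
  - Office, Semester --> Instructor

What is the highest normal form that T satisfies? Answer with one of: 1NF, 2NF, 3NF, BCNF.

2NF

Candidate keys: {RoomNo, StudentID}, {Semester, StudentID}. Prime attributes: {RoomNo, Semester, StudentID}.
Credits --> Grade: {Credits}⁺ = {Credits, Grade, Office}, which is not all of the attributes, so the left side is not a superkey — BCNF is violated.
Credits --> Grade determines the non-prime attribute {Grade} from a non-superkey — 3NF is violated.
No non-prime attribute depends on a proper subset of any candidate key, so 2NF holds.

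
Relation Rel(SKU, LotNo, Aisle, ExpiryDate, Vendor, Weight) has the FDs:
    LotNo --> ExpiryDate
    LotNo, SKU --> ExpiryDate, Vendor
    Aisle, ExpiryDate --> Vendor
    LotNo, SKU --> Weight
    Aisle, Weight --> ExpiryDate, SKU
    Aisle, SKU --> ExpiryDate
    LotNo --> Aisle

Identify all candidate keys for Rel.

Attributes never on any right-hand side: {LotNo} — every candidate key must contain it.
{LotNo, SKU}⁺ = {Aisle, ExpiryDate, LotNo, SKU, Vendor, Weight} — all of the relation — so {LotNo, SKU} is a candidate key.
{LotNo, Weight}⁺ = {Aisle, ExpiryDate, LotNo, SKU, Vendor, Weight} — all of the relation — so {LotNo, Weight} is a candidate key.
These are minimal and exhaustive — every other superkey contains one of them.

{LotNo, SKU}, {LotNo, Weight}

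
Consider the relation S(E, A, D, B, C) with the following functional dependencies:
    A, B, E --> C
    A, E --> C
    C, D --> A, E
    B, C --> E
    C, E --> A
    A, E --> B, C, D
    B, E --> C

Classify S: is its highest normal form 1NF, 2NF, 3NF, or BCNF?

BCNF

Candidate keys: {A, E}, {B, C}, {B, E}, {C, D}, {C, E}. Prime attributes: {A, B, C, D, E}.
Every FD has a superkey on the left, so the relation is in BCNF.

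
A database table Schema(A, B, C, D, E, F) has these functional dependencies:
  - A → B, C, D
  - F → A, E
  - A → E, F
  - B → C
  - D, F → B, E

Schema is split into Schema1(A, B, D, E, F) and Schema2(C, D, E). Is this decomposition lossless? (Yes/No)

No

The shared attributes are {D, E} and {D, E}⁺ = {D, E}.
Neither Schema1 nor Schema2 is contained in that closure, so the decomposition is lossy.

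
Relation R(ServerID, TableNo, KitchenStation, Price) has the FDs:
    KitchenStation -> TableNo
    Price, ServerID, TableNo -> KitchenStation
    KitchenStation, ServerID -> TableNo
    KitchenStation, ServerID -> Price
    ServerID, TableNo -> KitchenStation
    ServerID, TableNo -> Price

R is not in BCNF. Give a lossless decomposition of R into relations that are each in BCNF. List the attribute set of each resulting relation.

Candidate keys of the original relation: {KitchenStation, ServerID}, {ServerID, TableNo}.
{KitchenStation, Price, ServerID, TableNo}: {KitchenStation} determines {KitchenStation, TableNo} here but is not a superkey — split on KitchenStation -> TableNo, giving {KitchenStation, TableNo} and {KitchenStation, Price, ServerID}.
{KitchenStation, TableNo} has no BCNF violation.
{KitchenStation, Price, ServerID} has no BCNF violation.

{KitchenStation, Price, ServerID}; {KitchenStation, TableNo}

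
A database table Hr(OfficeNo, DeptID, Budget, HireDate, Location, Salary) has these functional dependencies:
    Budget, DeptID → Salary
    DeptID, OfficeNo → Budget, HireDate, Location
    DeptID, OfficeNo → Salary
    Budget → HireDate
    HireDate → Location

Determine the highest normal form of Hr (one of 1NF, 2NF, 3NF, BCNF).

Candidate key: {DeptID, OfficeNo}. Prime attributes: {DeptID, OfficeNo}.
Budget, DeptID → Salary: {Budget, DeptID}⁺ = {Budget, DeptID, HireDate, Location, Salary}, which is not all of the attributes, so the left side is not a superkey — BCNF is violated.
Budget, DeptID → Salary determines the non-prime attribute {Salary} from a non-superkey — 3NF is violated.
No proper subset of a key has a non-prime attribute in its closure, so there is no partial dependency; 2NF holds.

2NF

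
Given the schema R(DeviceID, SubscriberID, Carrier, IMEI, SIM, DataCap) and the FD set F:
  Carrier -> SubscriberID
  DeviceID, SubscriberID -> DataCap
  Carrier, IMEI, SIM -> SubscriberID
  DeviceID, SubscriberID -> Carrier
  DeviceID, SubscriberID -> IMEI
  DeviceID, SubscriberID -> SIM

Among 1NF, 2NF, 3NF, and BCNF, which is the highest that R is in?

3NF

Candidate keys: {Carrier, DeviceID}, {DeviceID, SubscriberID}. Prime attributes: {Carrier, DeviceID, SubscriberID}.
Carrier -> SubscriberID breaks BCNF: {Carrier}⁺ = {Carrier, SubscriberID}, so {Carrier} is not a superkey.
But every attribute on its right side ({SubscriberID}) is prime, and the same holds for every other non-superkey FD, so 3NF still holds.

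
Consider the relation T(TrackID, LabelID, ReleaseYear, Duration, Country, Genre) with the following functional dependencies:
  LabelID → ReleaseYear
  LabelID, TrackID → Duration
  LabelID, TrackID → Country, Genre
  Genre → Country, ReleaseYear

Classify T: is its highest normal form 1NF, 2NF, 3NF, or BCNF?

Candidate key: {LabelID, TrackID}. Prime attributes: {LabelID, TrackID}.
For LabelID → ReleaseYear we have {LabelID}⁺ = {LabelID, ReleaseYear}; {LabelID} is not a superkey, so BCNF fails.
LabelID → ReleaseYear determines the non-prime attribute {ReleaseYear} from a non-superkey — 3NF is violated.
{LabelID} is a proper subset of the key {LabelID, TrackID}, and {LabelID}⁺ contains the non-prime attribute {ReleaseYear} — a partial dependency, so 2NF is violated.

1NF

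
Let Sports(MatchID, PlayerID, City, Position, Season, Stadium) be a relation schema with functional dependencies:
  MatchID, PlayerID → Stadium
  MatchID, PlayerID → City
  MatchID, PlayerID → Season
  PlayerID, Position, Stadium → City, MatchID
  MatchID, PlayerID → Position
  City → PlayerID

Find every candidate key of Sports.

{City, MatchID}, {City, Position, Stadium}, {MatchID, PlayerID}, {PlayerID, Position, Stadium}

{City, MatchID}⁺ = {City, MatchID, PlayerID, Position, Season, Stadium}, which is every attribute, so {City, MatchID} is a candidate key.
{MatchID, PlayerID}⁺ = {City, MatchID, PlayerID, Position, Season, Stadium}, which is every attribute, so {MatchID, PlayerID} is a candidate key.
{City, Position, Stadium}⁺ = {City, MatchID, PlayerID, Position, Season, Stadium}, which is every attribute, so {City, Position, Stadium} is a candidate key.
{PlayerID, Position, Stadium}⁺ = {City, MatchID, PlayerID, Position, Season, Stadium}, which is every attribute, so {PlayerID, Position, Stadium} is a candidate key.
No proper subset of any of these is a key, and no other minimal superkey exists.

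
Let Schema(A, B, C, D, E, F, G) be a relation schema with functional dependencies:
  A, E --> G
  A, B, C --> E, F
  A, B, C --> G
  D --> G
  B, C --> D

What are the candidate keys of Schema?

Attributes never on any right-hand side: {A, B, C} — every candidate key must contain all of them.
{A, B, C} is a candidate key since {A, B, C}⁺ = {A, B, C, D, E, F, G} covers every attribute.
No other minimal set has full closure, so this is the only candidate key.

{A, B, C}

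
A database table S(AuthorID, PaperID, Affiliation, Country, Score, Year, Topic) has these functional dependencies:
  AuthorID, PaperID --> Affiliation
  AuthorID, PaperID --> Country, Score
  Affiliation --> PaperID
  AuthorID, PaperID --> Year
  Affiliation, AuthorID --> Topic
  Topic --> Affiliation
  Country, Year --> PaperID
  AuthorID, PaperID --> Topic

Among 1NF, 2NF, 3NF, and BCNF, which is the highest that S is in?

3NF

Candidate keys: {Affiliation, AuthorID}, {AuthorID, Country, Year}, {AuthorID, PaperID}, {AuthorID, Topic}. Prime attributes: {Affiliation, AuthorID, Country, PaperID, Topic, Year}.
For Affiliation --> PaperID we have {Affiliation}⁺ = {Affiliation, PaperID}; {Affiliation} is not a superkey, so BCNF fails.
Since {PaperID} ⊆ prime attributes and every other non-superkey FD also has a prime right side, the schema is in 3NF.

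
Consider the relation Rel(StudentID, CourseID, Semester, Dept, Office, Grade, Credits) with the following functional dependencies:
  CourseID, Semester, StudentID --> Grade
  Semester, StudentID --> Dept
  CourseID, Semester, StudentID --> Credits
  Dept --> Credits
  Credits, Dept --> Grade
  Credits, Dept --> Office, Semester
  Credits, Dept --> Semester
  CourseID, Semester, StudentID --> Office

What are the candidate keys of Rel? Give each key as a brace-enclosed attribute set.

{CourseID, Dept, StudentID}, {CourseID, Semester, StudentID}

Attributes never on any right-hand side: {CourseID, StudentID} — every candidate key must contain all of them.
{CourseID, Dept, StudentID}⁺ = {CourseID, Credits, Dept, Grade, Office, Semester, StudentID}, which is every attribute, so {CourseID, Dept, StudentID} is a candidate key.
{CourseID, Semester, StudentID}⁺ = {CourseID, Credits, Dept, Grade, Office, Semester, StudentID}, which is every attribute, so {CourseID, Semester, StudentID} is a candidate key.
Any other superkey properly contains one of these, so there are no further candidate keys.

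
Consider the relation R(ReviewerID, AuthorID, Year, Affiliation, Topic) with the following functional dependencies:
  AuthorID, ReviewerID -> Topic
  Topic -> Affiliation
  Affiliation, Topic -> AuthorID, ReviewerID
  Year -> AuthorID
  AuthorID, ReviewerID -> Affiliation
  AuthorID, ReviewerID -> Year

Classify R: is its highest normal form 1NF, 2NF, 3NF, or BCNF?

3NF

Candidate keys: {AuthorID, ReviewerID}, {ReviewerID, Year}, {Topic}. Prime attributes: {AuthorID, ReviewerID, Topic, Year}.
For Year -> AuthorID we have {Year}⁺ = {AuthorID, Year}; {Year} is not a superkey, so BCNF fails.
But every attribute on its right side ({AuthorID}) is prime, and the same holds for every other non-superkey FD, so 3NF still holds.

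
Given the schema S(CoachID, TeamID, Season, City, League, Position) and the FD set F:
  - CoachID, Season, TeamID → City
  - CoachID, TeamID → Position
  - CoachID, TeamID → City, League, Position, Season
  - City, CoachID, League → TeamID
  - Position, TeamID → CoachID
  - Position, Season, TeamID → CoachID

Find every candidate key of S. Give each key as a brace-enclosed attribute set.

Closure of {CoachID, TeamID} is {City, CoachID, League, Position, Season, TeamID}, the whole schema; {CoachID, TeamID} is a candidate key.
Closure of {Position, TeamID} is {City, CoachID, League, Position, Season, TeamID}, the whole schema; {Position, TeamID} is a candidate key.
Closure of {City, CoachID, League} is {City, CoachID, League, Position, Season, TeamID}, the whole schema; {City, CoachID, League} is a candidate key.
No proper subset of any of these is a key, and no other minimal superkey exists.

{City, CoachID, League}, {CoachID, TeamID}, {Position, TeamID}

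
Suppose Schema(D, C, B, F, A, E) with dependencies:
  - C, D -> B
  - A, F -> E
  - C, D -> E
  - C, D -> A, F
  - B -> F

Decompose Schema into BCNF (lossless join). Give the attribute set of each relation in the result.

Candidate key of the original relation: {C, D}.
In {A, B, C, D, E, F}, {A, F} is not a superkey ({A, F}⁺ restricted to this set is {A, E, F}), so split on A, F -> E into {A, E, F} and {A, B, C, D, F}.
{A, E, F} is in BCNF.
In {A, B, C, D, F}, {B} is not a superkey ({B}⁺ restricted to this set is {B, F}), so split on B -> F into {B, F} and {A, B, C, D}.
{B, F} is in BCNF.
{A, B, C, D} is in BCNF.

{A, B, C, D}; {A, E, F}; {B, F}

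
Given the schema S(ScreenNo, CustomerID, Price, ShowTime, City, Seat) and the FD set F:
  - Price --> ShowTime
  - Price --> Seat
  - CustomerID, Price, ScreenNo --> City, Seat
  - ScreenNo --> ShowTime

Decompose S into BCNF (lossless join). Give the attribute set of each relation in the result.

{City, CustomerID, Price, ScreenNo}; {Price, Seat, ShowTime}

Candidate key of the original relation: {CustomerID, Price, ScreenNo}.
In {City, CustomerID, Price, ScreenNo, Seat, ShowTime}, {Price} is not a superkey ({Price}⁺ restricted to this set is {Price, Seat, ShowTime}), so split on Price --> Seat, ShowTime into {Price, Seat, ShowTime} and {City, CustomerID, Price, ScreenNo}.
{Price, Seat, ShowTime} has no BCNF violation.
{City, CustomerID, Price, ScreenNo} has no BCNF violation.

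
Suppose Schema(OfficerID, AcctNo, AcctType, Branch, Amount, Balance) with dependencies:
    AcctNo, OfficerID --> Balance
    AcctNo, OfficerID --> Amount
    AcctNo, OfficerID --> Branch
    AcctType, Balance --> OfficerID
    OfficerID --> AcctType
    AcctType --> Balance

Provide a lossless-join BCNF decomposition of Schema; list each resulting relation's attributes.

Candidate keys of the original relation: {AcctNo, AcctType}, {AcctNo, OfficerID}.
{AcctNo, AcctType, Amount, Balance, Branch, OfficerID}: {AcctType, Balance} determines {AcctType, Balance, OfficerID} here but is not a superkey — split on AcctType, Balance --> OfficerID, giving {AcctType, Balance, OfficerID} and {AcctNo, AcctType, Amount, Balance, Branch}.
{AcctType, Balance, OfficerID}: every determinant is a superkey — BCNF.
{AcctNo, AcctType, Amount, Balance, Branch}: {AcctType} determines {AcctType, Balance} here but is not a superkey — split on AcctType --> Balance, giving {AcctType, Balance} and {AcctNo, AcctType, Amount, Branch}.
{AcctType, Balance}: every determinant is a superkey — BCNF.
{AcctNo, AcctType, Amount, Branch}: every determinant is a superkey — BCNF.

{AcctNo, AcctType, Amount, Branch}; {AcctType, Balance, OfficerID}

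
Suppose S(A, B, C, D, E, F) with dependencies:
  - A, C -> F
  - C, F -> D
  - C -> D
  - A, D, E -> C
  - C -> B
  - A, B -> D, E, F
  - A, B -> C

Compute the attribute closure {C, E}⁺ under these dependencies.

{B, C, D, E}

Start with {C, E}.
C -> D applies; add {D} → now {C, D, E}.
C -> B applies; add {B} → now {B, C, D, E}.
No further FD applies.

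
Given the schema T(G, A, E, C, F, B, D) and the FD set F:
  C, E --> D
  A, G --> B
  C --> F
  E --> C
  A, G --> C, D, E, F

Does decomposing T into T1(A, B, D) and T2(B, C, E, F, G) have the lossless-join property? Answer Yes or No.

T1 ∩ T2 = {B}; its closure under F is {B}.
The closure covers neither T1 nor T2 entirely; the join is not lossless.

No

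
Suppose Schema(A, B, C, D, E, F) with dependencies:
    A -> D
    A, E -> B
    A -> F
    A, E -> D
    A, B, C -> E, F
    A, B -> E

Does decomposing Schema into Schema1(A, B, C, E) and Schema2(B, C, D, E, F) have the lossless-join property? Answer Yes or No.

No

Common attributes: {B, C, E}; their closure is {B, C, E}.
Schema1 ⊄ {B, C, E} and Schema2 ⊄ {B, C, E}, so the split is lossy.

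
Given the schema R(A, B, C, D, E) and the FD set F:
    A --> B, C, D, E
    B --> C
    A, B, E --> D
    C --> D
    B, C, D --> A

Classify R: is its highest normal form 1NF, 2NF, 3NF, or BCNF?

2NF

Candidate keys: {A}, {B}. Prime attributes: {A, B}.
C --> D breaks BCNF: {C}⁺ = {C, D}, so {C} is not a superkey.
C --> D determines the non-prime attribute {D} from a non-superkey — 3NF is violated.
With only single-attribute keys there can be no partial dependency, so 2NF holds.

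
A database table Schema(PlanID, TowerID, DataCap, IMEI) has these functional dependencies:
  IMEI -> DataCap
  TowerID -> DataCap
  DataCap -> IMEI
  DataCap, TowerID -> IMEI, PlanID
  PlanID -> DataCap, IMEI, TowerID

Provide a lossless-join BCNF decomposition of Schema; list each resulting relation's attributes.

{DataCap, IMEI}; {IMEI, PlanID, TowerID}

Candidate keys of the original relation: {PlanID}, {TowerID}.
{DataCap, IMEI, PlanID, TowerID}: {IMEI} determines {DataCap, IMEI} here but is not a superkey — split on IMEI -> DataCap, giving {DataCap, IMEI} and {IMEI, PlanID, TowerID}.
{DataCap, IMEI} has no BCNF violation.
{IMEI, PlanID, TowerID} has no BCNF violation.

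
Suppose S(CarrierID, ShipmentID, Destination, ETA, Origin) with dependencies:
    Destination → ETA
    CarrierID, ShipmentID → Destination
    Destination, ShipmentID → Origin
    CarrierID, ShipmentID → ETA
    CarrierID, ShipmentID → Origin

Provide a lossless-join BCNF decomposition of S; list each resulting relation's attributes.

{CarrierID, Destination, ShipmentID}; {Destination, ETA}; {Destination, Origin, ShipmentID}

Candidate key of the original relation: {CarrierID, ShipmentID}.
Within {CarrierID, Destination, ETA, Origin, ShipmentID}: {Destination}⁺ ∩ {CarrierID, Destination, ETA, Origin, ShipmentID} = {Destination, ETA}, not the whole set, so Destination → ETA violates BCNF; decompose into {Destination, ETA} and {CarrierID, Destination, Origin, ShipmentID}.
{Destination, ETA} has no BCNF violation.
Within {CarrierID, Destination, Origin, ShipmentID}: {Destination, ShipmentID}⁺ ∩ {CarrierID, Destination, Origin, ShipmentID} = {Destination, Origin, ShipmentID}, not the whole set, so Destination, ShipmentID → Origin violates BCNF; decompose into {Destination, Origin, ShipmentID} and {CarrierID, Destination, ShipmentID}.
{Destination, Origin, ShipmentID} has no BCNF violation.
{CarrierID, Destination, ShipmentID} has no BCNF violation.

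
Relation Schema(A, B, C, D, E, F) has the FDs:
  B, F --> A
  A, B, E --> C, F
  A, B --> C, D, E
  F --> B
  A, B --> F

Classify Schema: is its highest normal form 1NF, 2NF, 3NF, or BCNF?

Candidate keys: {A, B}, {F}. Prime attributes: {A, B, F}.
The left-hand side of every FD is a superkey, so BCNF is satisfied.

BCNF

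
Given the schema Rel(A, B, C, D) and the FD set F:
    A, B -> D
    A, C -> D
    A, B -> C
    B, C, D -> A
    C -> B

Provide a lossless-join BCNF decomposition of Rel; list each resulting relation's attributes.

Candidate keys of the original relation: {A, B}, {A, C}, {C, D}.
Within {A, B, C, D}: {C}⁺ ∩ {A, B, C, D} = {B, C}, not the whole set, so C -> B violates BCNF; decompose into {B, C} and {A, C, D}.
{B, C} is in BCNF.
{A, C, D} is in BCNF.

{A, C, D}; {B, C}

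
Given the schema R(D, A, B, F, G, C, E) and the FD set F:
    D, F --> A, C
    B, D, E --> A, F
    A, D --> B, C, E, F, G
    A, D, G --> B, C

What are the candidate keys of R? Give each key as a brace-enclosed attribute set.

{D} never appears on the right of any FD, so every key must include it.
{A, D}⁺ = {A, B, C, D, E, F, G} — all of the relation — so {A, D} is a candidate key.
{D, F}⁺ = {A, B, C, D, E, F, G} — all of the relation — so {D, F} is a candidate key.
{B, D, E}⁺ = {A, B, C, D, E, F, G} — all of the relation — so {B, D, E} is a candidate key.
Any other superkey properly contains one of these, so there are no further candidate keys.

{A, D}, {B, D, E}, {D, F}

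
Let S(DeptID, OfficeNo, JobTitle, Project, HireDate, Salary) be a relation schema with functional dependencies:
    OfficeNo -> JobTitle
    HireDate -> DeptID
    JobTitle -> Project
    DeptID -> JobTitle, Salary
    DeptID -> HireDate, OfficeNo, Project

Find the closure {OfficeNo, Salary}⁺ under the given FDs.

{JobTitle, OfficeNo, Project, Salary}

Start with {OfficeNo, Salary}.
OfficeNo -> JobTitle applies; add {JobTitle} → now {JobTitle, OfficeNo, Salary}.
JobTitle -> Project applies; add {Project} → now {JobTitle, OfficeNo, Project, Salary}.
No further FD applies.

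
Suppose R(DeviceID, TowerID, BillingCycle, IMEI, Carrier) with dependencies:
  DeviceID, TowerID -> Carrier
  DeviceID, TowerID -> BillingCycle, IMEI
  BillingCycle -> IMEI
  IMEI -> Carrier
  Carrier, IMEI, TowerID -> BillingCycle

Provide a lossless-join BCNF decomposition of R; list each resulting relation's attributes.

{BillingCycle, DeviceID, TowerID}; {BillingCycle, IMEI}; {Carrier, IMEI}

Candidate key of the original relation: {DeviceID, TowerID}.
In {BillingCycle, Carrier, DeviceID, IMEI, TowerID}, {BillingCycle} is not a superkey ({BillingCycle}⁺ restricted to this set is {BillingCycle, Carrier, IMEI}), so split on BillingCycle -> Carrier, IMEI into {BillingCycle, Carrier, IMEI} and {BillingCycle, DeviceID, TowerID}.
In {BillingCycle, Carrier, IMEI}, {IMEI} is not a superkey ({IMEI}⁺ restricted to this set is {Carrier, IMEI}), so split on IMEI -> Carrier into {Carrier, IMEI} and {BillingCycle, IMEI}.
{Carrier, IMEI}: every determinant is a superkey — BCNF.
{BillingCycle, IMEI}: every determinant is a superkey — BCNF.
{BillingCycle, DeviceID, TowerID}: every determinant is a superkey — BCNF.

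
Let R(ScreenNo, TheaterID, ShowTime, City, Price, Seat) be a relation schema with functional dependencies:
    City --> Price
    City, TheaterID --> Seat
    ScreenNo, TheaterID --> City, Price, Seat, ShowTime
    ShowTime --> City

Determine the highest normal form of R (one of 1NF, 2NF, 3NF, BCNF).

2NF

Candidate key: {ScreenNo, TheaterID}. Prime attributes: {ScreenNo, TheaterID}.
City --> Price breaks BCNF: {City}⁺ = {City, Price}, so {City} is not a superkey.
City --> Price has non-prime {Price} on the right and a non-superkey on the left, so 3NF fails.
No non-prime attribute depends on a proper subset of any candidate key, so 2NF holds.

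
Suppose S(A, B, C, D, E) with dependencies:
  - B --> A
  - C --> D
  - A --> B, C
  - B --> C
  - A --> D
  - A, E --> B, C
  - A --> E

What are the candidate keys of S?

{A}, {B}

{A}⁺ = {A, B, C, D, E} — all of the relation — so {A} is a candidate key.
{B}⁺ = {A, B, C, D, E} — all of the relation — so {B} is a candidate key.
No proper subset of any of these is a key, and no other minimal superkey exists.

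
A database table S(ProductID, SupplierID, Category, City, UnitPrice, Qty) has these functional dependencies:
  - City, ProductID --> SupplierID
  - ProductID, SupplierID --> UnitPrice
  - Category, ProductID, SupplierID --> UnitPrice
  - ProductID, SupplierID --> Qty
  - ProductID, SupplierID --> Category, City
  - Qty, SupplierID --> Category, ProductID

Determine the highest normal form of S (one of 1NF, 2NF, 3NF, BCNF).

BCNF

Candidate keys: {City, ProductID}, {ProductID, SupplierID}, {Qty, SupplierID}. Prime attributes: {City, ProductID, Qty, SupplierID}.
The left-hand side of every FD is a superkey, so BCNF is satisfied.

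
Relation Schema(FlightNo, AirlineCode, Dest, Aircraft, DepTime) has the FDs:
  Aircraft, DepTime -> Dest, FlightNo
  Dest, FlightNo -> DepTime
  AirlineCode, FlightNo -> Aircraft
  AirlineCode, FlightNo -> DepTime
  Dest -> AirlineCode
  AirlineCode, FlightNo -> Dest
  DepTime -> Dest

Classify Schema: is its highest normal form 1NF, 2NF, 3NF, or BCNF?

3NF

Candidate keys: {Aircraft, DepTime}, {AirlineCode, FlightNo}, {DepTime, FlightNo}, {Dest, FlightNo}. Prime attributes: {Aircraft, AirlineCode, DepTime, Dest, FlightNo}.
Dest -> AirlineCode breaks BCNF: {Dest}⁺ = {AirlineCode, Dest}, so {Dest} is not a superkey.
Its right-hand attributes {AirlineCode} are all prime, as are those of every other non-superkey FD — the relation is in 3NF.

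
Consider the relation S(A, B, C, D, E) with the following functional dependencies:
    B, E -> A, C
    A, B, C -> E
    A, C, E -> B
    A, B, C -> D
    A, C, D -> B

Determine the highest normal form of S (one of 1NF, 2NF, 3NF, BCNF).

BCNF

Candidate keys: {A, B, C}, {A, C, D}, {A, C, E}, {B, E}. Prime attributes: {A, B, C, D, E}.
The left-hand side of every FD is a superkey, so BCNF is satisfied.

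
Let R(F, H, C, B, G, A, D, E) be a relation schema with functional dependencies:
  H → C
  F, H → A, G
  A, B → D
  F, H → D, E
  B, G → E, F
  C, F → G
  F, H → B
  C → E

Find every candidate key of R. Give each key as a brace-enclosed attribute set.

{B, G, H}, {F, H}

Attributes never on any right-hand side: {H} — every candidate key must contain it.
{F, H} is a candidate key since {F, H}⁺ = {A, B, C, D, E, F, G, H} covers every attribute.
{B, G, H} is a candidate key since {B, G, H}⁺ = {A, B, C, D, E, F, G, H} covers every attribute.
No proper subset of any of these is a key, and no other minimal superkey exists.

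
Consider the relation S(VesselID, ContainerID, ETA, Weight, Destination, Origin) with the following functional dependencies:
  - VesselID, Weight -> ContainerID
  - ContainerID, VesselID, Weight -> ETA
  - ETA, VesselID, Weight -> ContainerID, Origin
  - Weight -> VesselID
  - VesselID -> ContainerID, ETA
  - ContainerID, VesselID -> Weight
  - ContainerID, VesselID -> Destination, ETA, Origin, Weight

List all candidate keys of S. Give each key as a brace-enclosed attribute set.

{VesselID}, {Weight}

{VesselID} is a candidate key since {VesselID}⁺ = {ContainerID, Destination, ETA, Origin, VesselID, Weight} covers every attribute.
{Weight} is a candidate key since {Weight}⁺ = {ContainerID, Destination, ETA, Origin, VesselID, Weight} covers every attribute.
These are minimal and exhaustive — every other superkey contains one of them.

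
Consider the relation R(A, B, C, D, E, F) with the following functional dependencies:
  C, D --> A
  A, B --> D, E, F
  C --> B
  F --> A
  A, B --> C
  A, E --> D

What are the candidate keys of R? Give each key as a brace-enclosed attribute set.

{A, B}, {A, C}, {B, F}, {C, D}, {C, F}

{A, B}⁺ = {A, B, C, D, E, F}, which is every attribute, so {A, B} is a candidate key.
{A, C}⁺ = {A, B, C, D, E, F}, which is every attribute, so {A, C} is a candidate key.
{B, F}⁺ = {A, B, C, D, E, F}, which is every attribute, so {B, F} is a candidate key.
{C, D}⁺ = {A, B, C, D, E, F}, which is every attribute, so {C, D} is a candidate key.
{C, F}⁺ = {A, B, C, D, E, F}, which is every attribute, so {C, F} is a candidate key.
Any other superkey properly contains one of these, so there are no further candidate keys.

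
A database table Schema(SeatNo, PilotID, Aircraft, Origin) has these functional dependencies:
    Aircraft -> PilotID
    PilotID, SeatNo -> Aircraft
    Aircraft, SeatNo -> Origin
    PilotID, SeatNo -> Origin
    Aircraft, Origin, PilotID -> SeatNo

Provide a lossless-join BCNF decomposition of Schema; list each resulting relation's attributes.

{Aircraft, Origin, SeatNo}; {Aircraft, PilotID}

Candidate keys of the original relation: {Aircraft, Origin}, {Aircraft, SeatNo}, {PilotID, SeatNo}.
In {Aircraft, Origin, PilotID, SeatNo}, {Aircraft} is not a superkey ({Aircraft}⁺ restricted to this set is {Aircraft, PilotID}), so split on Aircraft -> PilotID into {Aircraft, PilotID} and {Aircraft, Origin, SeatNo}.
{Aircraft, PilotID}: every determinant is a superkey — BCNF.
{Aircraft, Origin, SeatNo}: every determinant is a superkey — BCNF.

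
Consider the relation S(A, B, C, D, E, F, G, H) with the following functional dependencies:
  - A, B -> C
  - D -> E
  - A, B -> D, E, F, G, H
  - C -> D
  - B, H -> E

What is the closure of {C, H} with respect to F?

{C, D, E, H}

Start with {C, H}.
C -> D applies; add {D} → now {C, D, H}.
D -> E applies; add {E} → now {C, D, E, H}.
No further FD applies.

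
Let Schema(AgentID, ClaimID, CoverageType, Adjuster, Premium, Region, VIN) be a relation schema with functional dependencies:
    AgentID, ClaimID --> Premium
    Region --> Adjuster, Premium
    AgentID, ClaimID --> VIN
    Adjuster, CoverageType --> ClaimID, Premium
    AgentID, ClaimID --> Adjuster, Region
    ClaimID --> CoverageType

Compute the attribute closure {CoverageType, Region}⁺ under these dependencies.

Start with {CoverageType, Region}.
Region --> Adjuster, Premium applies; add {Adjuster, Premium} → now {Adjuster, CoverageType, Premium, Region}.
Adjuster, CoverageType --> ClaimID, Premium applies; add {ClaimID} → now {Adjuster, ClaimID, CoverageType, Premium, Region}.
No further FD applies.

{Adjuster, ClaimID, CoverageType, Premium, Region}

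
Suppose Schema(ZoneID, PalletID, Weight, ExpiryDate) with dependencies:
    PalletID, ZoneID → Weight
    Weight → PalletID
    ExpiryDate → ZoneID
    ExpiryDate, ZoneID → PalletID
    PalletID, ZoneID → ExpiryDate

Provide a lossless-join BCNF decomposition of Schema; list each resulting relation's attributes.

Candidate keys of the original relation: {ExpiryDate}, {PalletID, ZoneID}, {Weight, ZoneID}.
{ExpiryDate, PalletID, Weight, ZoneID}: {Weight} determines {PalletID, Weight} here but is not a superkey — split on Weight → PalletID, giving {PalletID, Weight} and {ExpiryDate, Weight, ZoneID}.
{PalletID, Weight} has no BCNF violation.
{ExpiryDate, Weight, ZoneID} has no BCNF violation.

{ExpiryDate, Weight, ZoneID}; {PalletID, Weight}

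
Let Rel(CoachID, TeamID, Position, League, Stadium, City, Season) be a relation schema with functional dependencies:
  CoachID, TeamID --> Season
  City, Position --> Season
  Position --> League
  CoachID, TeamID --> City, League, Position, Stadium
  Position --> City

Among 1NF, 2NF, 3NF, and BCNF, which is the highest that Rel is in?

Candidate key: {CoachID, TeamID}. Prime attributes: {CoachID, TeamID}.
City, Position --> Season: {City, Position}⁺ = {City, League, Position, Season}, which is not all of the attributes, so the left side is not a superkey — BCNF is violated.
City, Position --> Season determines the non-prime attribute {Season} from a non-superkey — 3NF is violated.
No proper subset of a key has a non-prime attribute in its closure, so there is no partial dependency; 2NF holds.

2NF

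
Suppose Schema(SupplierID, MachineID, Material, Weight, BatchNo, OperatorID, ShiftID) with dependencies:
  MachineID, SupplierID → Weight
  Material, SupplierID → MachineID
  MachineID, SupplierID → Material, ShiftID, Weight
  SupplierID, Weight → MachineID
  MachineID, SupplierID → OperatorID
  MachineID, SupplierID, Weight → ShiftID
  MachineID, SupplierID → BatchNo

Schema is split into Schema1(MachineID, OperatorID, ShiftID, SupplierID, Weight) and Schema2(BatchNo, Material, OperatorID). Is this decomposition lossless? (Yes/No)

The shared attributes are {OperatorID} and {OperatorID}⁺ = {OperatorID}.
Schema1 ⊄ {OperatorID} and Schema2 ⊄ {OperatorID}, so the split is lossy.

No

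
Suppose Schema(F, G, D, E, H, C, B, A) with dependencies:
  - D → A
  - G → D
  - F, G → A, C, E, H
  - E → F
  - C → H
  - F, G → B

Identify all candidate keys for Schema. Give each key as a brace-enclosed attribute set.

No FD produces {G}, so it must be in every candidate key.
Closure of {E, G} is {A, B, C, D, E, F, G, H}, the whole schema; {E, G} is a candidate key.
Closure of {F, G} is {A, B, C, D, E, F, G, H}, the whole schema; {F, G} is a candidate key.
Any other superkey properly contains one of these, so there are no further candidate keys.

{E, G}, {F, G}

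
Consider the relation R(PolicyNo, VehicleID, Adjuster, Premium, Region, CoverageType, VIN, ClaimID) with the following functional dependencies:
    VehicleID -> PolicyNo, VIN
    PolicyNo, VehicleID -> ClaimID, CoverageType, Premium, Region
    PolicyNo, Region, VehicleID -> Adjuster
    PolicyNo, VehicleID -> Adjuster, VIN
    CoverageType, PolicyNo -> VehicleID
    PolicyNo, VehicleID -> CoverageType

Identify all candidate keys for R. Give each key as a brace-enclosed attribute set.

{VehicleID}⁺ = {Adjuster, ClaimID, CoverageType, PolicyNo, Premium, Region, VIN, VehicleID} — all of the relation — so {VehicleID} is a candidate key.
{CoverageType, PolicyNo}⁺ = {Adjuster, ClaimID, CoverageType, PolicyNo, Premium, Region, VIN, VehicleID} — all of the relation — so {CoverageType, PolicyNo} is a candidate key.
These are minimal and exhaustive — every other superkey contains one of them.

{CoverageType, PolicyNo}, {VehicleID}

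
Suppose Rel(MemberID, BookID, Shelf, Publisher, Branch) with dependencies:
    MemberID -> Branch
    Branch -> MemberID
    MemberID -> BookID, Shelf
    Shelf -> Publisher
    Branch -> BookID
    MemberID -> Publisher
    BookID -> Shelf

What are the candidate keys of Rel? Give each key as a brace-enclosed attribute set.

{Branch}, {MemberID}

{Branch} is a candidate key since {Branch}⁺ = {BookID, Branch, MemberID, Publisher, Shelf} covers every attribute.
{MemberID} is a candidate key since {MemberID}⁺ = {BookID, Branch, MemberID, Publisher, Shelf} covers every attribute.
No proper subset of any of these is a key, and no other minimal superkey exists.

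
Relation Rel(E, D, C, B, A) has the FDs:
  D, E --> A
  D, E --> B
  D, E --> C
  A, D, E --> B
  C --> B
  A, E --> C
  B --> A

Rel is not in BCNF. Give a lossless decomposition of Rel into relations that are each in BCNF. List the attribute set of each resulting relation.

{A, B}; {B, C}; {C, D, E}

Candidate key of the original relation: {D, E}.
Within {A, B, C, D, E}: {C}⁺ ∩ {A, B, C, D, E} = {A, B, C}, not the whole set, so C --> A, B violates BCNF; decompose into {A, B, C} and {C, D, E}.
Within {A, B, C}: {B}⁺ ∩ {A, B, C} = {A, B}, not the whole set, so B --> A violates BCNF; decompose into {A, B} and {B, C}.
{A, B} is in BCNF.
{B, C} is in BCNF.
{C, D, E} is in BCNF.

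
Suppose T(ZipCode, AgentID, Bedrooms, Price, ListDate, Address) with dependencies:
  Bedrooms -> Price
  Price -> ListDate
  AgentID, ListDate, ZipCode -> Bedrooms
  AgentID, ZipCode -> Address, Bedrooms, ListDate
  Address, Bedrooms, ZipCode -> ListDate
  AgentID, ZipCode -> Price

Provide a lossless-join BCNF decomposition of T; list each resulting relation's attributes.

{Address, AgentID, Bedrooms, ZipCode}; {Bedrooms, Price}; {ListDate, Price}

Candidate key of the original relation: {AgentID, ZipCode}.
In {Address, AgentID, Bedrooms, ListDate, Price, ZipCode}, {Bedrooms} is not a superkey ({Bedrooms}⁺ restricted to this set is {Bedrooms, ListDate, Price}), so split on Bedrooms -> ListDate, Price into {Bedrooms, ListDate, Price} and {Address, AgentID, Bedrooms, ZipCode}.
In {Bedrooms, ListDate, Price}, {Price} is not a superkey ({Price}⁺ restricted to this set is {ListDate, Price}), so split on Price -> ListDate into {ListDate, Price} and {Bedrooms, Price}.
{ListDate, Price} is in BCNF.
{Bedrooms, Price} is in BCNF.
{Address, AgentID, Bedrooms, ZipCode} is in BCNF.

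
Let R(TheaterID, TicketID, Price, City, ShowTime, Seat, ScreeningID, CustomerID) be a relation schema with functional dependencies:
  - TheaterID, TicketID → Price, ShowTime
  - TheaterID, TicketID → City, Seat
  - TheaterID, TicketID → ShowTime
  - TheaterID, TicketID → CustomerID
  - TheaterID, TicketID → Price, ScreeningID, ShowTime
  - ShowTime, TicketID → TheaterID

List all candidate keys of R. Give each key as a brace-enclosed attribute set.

{ShowTime, TicketID}, {TheaterID, TicketID}

No FD produces {TicketID}, so it must be in every candidate key.
{ShowTime, TicketID}⁺ = {City, CustomerID, Price, ScreeningID, Seat, ShowTime, TheaterID, TicketID} — all of the relation — so {ShowTime, TicketID} is a candidate key.
{TheaterID, TicketID}⁺ = {City, CustomerID, Price, ScreeningID, Seat, ShowTime, TheaterID, TicketID} — all of the relation — so {TheaterID, TicketID} is a candidate key.
Any other superkey properly contains one of these, so there are no further candidate keys.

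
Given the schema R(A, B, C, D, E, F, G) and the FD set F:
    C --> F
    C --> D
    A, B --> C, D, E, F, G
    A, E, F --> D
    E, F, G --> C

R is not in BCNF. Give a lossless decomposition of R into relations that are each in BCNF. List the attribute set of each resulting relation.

Candidate key of the original relation: {A, B}.
{A, B, C, D, E, F, G}: {C} determines {C, D, F} here but is not a superkey — split on C --> D, F, giving {C, D, F} and {A, B, C, E, G}.
{C, D, F}: every determinant is a superkey — BCNF.
{A, B, C, E, G}: every determinant is a superkey — BCNF.

{A, B, C, E, G}; {C, D, F}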